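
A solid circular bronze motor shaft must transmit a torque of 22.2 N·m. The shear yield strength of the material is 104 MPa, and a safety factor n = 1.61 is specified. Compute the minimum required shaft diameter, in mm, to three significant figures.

Allowable shear stress τ_allow = 104/1.61 = 64.60 MPa.
For a solid shaft τ = 16T/(πd³), so d³ = 16T/(π τ_allow) = 16×22200/(π×64.60) = 1750 mm³.
d = (1750)^(1/3) = 12.05 mm.

d = 12.1 mm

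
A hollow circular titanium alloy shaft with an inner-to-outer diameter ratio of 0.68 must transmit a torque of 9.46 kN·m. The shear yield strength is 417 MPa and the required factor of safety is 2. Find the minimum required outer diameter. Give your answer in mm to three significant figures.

d_o = 66.5 mm

τ_allow = 417/2 = 208.5 MPa.
For a hollow shaft τ = 16T/[πd_o³(1−k⁴)] with k = 0.68, so 1−k⁴ = 0.7862.
d_o³ = 16T/[π τ_allow (1−k⁴)] = 16×9460000/(π×208.5×0.7862) = 293900 mm³.
d_o = 66.49 mm.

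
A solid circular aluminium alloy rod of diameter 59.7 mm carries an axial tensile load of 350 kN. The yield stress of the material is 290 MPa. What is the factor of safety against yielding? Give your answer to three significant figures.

n = 2.32

A = πd²/4 = 2799 mm².
σ = F/A = 350000/2799 = 125.0 MPa.
n = 290/125.0 = 2.319.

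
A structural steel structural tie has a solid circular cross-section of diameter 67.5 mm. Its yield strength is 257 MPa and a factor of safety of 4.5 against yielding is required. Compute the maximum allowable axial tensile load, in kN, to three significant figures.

F_allow = 204 kN

σ_allow = 257/4.5 = 57.11 MPa.
A = πd²/4 = π×67.5²/4 = 3578 mm².
F_allow = σ_allow × A = 57.11×3578 = 204400 N.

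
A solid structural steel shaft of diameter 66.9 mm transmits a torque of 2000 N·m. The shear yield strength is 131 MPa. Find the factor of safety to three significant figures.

n = 3.85

τ = 16T/(πd³) = 16×2000000/(π×66.9³) = 34.02 MPa.
n = τ_limit/τ = 131/34.02 = 3.851.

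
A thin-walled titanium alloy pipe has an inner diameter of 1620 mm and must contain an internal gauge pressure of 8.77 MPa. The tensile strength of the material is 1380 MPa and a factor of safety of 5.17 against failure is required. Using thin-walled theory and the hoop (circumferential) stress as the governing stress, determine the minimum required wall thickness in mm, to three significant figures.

t = 26.6 mm

σ_allow = 1380/5.17 = 266.9 MPa.
Hoop stress σ_h = pD/(2t), so t = pD/(2σ_allow) = 8.77×1620/(2×266.9) = 26.61 mm.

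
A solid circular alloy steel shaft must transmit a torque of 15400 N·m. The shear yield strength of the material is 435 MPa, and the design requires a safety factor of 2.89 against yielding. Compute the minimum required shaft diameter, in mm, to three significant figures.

Allowable shear stress τ_allow = 435/2.89 = 150.5 MPa.
For a solid shaft τ = 16T/(πd³), so d³ = 16T/(π τ_allow) = 16×1.5400×10^7/(π×150.5) = 521100 mm³.
d = (521100)^(1/3) = 80.47 mm.

d = 80.5 mm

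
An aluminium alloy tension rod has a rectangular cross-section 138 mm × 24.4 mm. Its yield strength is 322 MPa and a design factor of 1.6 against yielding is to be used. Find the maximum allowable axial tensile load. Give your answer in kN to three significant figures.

σ_allow = 322/1.6 = 201.2 MPa.
A = 138×24.4 = 3367 mm².
F_allow = σ_allow × A = 201.2×3367 = 677600 N.

F_allow = 678 kN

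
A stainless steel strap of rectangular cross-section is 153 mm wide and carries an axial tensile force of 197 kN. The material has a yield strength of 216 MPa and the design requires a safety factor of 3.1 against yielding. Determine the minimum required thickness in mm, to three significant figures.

σ_allow = 216/3.1 = 69.68 MPa.
Required area A = F/σ_allow = 197000/69.68 = 2827 mm².
t = A/w = 2827/153 = 18.48 mm.

t = 18.5 mm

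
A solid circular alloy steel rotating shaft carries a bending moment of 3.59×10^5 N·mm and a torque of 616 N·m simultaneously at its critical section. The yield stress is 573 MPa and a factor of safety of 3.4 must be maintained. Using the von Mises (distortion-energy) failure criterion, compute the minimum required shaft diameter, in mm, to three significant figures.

d = 33.9 mm

σ_allow = σ_y/n = 573/3.4 = 168.5 MPa.
For a solid shaft σ_b = 32M/(πd³) and τ = 16T/(πd³), so the von Mises stress is σ' = (16/πd³)·√(4M²+3T²).
√(4M²+3T²) = √(4×(359000)² + 3×(616000)²) = 1.286×10^6 N·mm.
d³ = 16×1.286×10^6/(π×168.5) = 38860 mm³.
d = 33.87 mm.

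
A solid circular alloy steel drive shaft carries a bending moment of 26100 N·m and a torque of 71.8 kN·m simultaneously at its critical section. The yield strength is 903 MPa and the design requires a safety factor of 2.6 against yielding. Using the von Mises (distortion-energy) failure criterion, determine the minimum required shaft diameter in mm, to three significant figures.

σ_allow = σ_y/n = 903/2.6 = 347.3 MPa.
For a solid shaft σ_b = 32M/(πd³) and τ = 16T/(πd³), so the von Mises stress is σ' = (16/πd³)·√(4M²+3T²).
√(4M²+3T²) = √(4×(2.610×10^7)² + 3×(7.180×10^7)²) = 1.349×10^8 N·mm.
d³ = 16×1.349×10^8/(π×347.3) = 1.978×10^6 mm³.
d = 125.5 mm.

d = 126 mm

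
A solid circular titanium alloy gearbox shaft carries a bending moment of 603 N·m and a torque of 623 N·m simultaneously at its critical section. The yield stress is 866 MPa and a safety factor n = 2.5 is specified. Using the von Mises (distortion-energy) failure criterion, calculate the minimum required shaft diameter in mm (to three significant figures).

σ_allow = σ_y/n = 866/2.5 = 346.4 MPa.
For a solid shaft σ_b = 32M/(πd³) and τ = 16T/(πd³), so the von Mises stress is σ' = (16/πd³)·√(4M²+3T²).
√(4M²+3T²) = √(4×(603000)² + 3×(623000)²) = 1.618×10^6 N·mm.
d³ = 16×1.618×10^6/(π×346.4) = 23790 mm³.
d = 28.76 mm.

d = 28.8 mm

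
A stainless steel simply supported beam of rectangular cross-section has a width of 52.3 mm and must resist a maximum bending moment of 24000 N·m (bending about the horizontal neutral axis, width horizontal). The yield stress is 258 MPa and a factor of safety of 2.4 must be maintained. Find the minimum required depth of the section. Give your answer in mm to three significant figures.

σ_allow = 258/2.4 = 107.5 MPa.
For a rectangular section σ = 6M/(bh²), so h² = 6M/(b σ_allow) = 6×2.4000×10^7/(52.3×107.5) = 25610 mm².
h = 160.0 mm.

h = 160 mm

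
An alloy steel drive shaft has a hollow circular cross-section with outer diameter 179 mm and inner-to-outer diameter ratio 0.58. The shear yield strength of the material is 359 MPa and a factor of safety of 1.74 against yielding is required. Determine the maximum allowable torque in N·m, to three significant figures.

T_allow = 2.06×10^5 N·m

τ_allow = 359/1.74 = 206.3 MPa.
For a hollow shaft T_allow = τ_allow·πd_o³(1−k⁴)/16 with 1−k⁴ = 0.8868, so πd_o³(1−k⁴)/16 = 998700 mm³.
T_allow = 206.3×998700 = 2.061×10^8 N·mm = 206100 N·m.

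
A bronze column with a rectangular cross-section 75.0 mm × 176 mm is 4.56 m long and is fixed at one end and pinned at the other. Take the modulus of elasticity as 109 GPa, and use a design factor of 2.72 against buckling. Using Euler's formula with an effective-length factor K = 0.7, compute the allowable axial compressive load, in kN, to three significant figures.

Buckling occurs about the weak axis: I_min = h·b³/12 = 176×75.0³/12 = 6.188×10^6 mm⁴ (b = 75.0 mm is the smaller dimension).
Effective length L_e = KL = 0.7×4.56 m = 3192 mm.
Euler critical load P_cr = π²EI/L_e² = π²×109000×6.188×10^6/3192² = 653300 N.
P_allow = P_cr/n = 653300/2.72 = 240200 N.

P_allow = 240 kN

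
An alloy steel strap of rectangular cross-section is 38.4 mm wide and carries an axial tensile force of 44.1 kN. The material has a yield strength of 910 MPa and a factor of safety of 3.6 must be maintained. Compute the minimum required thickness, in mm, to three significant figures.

σ_allow = 910/3.6 = 252.8 MPa.
Required area A = F/σ_allow = 44100/252.8 = 174.5 mm².
t = A/w = 174.5/38.4 = 4.543 mm.

t = 4.54 mm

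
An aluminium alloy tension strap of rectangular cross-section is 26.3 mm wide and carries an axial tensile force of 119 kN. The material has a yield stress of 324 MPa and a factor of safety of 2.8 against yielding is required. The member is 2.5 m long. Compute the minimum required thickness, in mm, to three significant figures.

σ_allow = 324/2.8 = 115.7 MPa.
Required area A = F/σ_allow = 119000/115.7 = 1028 mm².
t = A/w = 1028/26.3 = 39.10 mm.

t = 39.1 mm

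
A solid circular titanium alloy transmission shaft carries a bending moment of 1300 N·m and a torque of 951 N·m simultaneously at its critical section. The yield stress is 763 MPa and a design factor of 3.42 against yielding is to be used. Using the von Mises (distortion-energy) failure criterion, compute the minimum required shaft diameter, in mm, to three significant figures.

d = 41.3 mm

σ_allow = σ_y/n = 763/3.42 = 223.1 MPa.
For a solid shaft σ_b = 32M/(πd³) and τ = 16T/(πd³), so the von Mises stress is σ' = (16/πd³)·√(4M²+3T²).
√(4M²+3T²) = √(4×(1.300×10^6)² + 3×(951000)²) = 3.078×10^6 N·mm.
d³ = 16×3.078×10^6/(π×223.1) = 70260 mm³.
d = 41.26 mm.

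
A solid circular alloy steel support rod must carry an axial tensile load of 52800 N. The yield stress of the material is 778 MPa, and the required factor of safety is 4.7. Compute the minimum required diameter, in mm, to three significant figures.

d = 20.2 mm

Allowable stress σ_allow = 778/4.7 = 165.5 MPa.
Required area A = F/σ_allow = 52800/165.5 = 319.0 mm².
A = πd²/4 → d = √(4A/π) = 20.15 mm.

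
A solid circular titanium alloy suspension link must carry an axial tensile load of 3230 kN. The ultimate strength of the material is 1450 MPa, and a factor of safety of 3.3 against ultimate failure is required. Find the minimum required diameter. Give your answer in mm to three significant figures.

d = 96.7 mm

Allowable stress σ_allow = 1450/3.3 = 439.4 MPa.
Required area A = F/σ_allow = 3230000/439.4 = 7351 mm².
A = πd²/4 → d = √(4A/π) = 96.75 mm.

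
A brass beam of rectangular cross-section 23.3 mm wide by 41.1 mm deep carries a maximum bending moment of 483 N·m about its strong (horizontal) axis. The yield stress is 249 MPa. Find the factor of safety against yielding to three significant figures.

n = 3.38

Section modulus S = bh²/6 = 23.3×41.1²/6 = 6560 mm³.
σ = M/S = 483000/6560 = 73.63 MPa.
n = 249/73.63 = 3.382.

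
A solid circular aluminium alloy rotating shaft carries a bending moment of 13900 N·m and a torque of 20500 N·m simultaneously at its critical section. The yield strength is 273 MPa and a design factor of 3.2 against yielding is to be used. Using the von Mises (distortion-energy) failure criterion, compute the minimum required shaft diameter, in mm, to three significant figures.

d = 139 mm

σ_allow = σ_y/n = 273/3.2 = 85.31 MPa.
For a solid shaft σ_b = 32M/(πd³) and τ = 16T/(πd³), so the von Mises stress is σ' = (16/πd³)·√(4M²+3T²).
√(4M²+3T²) = √(4×(1.390×10^7)² + 3×(2.050×10^7)²) = 4.510×10^7 N·mm.
d³ = 16×4.510×10^7/(π×85.31) = 2.692×10^6 mm³.
d = 139.1 mm.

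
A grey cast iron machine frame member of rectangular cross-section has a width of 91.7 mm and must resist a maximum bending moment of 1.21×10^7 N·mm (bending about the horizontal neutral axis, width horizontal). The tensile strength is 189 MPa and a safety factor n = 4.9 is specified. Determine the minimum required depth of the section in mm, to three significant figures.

h = 143 mm

σ_allow = 189/4.9 = 38.57 MPa.
For a rectangular section σ = 6M/(bh²), so h² = 6M/(b σ_allow) = 6×1.2100×10^7/(91.7×38.57) = 20530 mm².
h = 143.3 mm.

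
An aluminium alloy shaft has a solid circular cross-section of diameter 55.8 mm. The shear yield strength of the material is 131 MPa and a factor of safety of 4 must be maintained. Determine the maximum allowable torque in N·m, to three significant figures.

τ_allow = 131/4 = 32.75 MPa.
For a solid shaft T_allow = τ_allow·πd³/16; πd³/16 = π×55.8³/16 = 34110 mm³.
T_allow = 32.75×34110 = 1.117×10^6 N·mm = 1117 N·m.

T_allow = 1120 N·m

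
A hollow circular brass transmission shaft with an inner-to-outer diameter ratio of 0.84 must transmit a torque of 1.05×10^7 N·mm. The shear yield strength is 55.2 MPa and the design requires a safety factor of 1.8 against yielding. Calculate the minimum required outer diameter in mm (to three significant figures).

τ_allow = 55.2/1.8 = 30.67 MPa.
For a hollow shaft τ = 16T/[πd_o³(1−k⁴)] with k = 0.84, so 1−k⁴ = 0.5021.
d_o³ = 16T/[π τ_allow (1−k⁴)] = 16×1.0500×10^7/(π×30.67×0.5021) = 3.473×10^6 mm³.
d_o = 151.4 mm.

d_o = 151 mm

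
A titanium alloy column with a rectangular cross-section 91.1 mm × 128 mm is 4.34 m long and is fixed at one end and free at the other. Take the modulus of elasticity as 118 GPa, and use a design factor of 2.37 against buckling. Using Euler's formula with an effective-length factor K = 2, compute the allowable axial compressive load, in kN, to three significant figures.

Buckling occurs about the weak axis: I_min = h·b³/12 = 128×91.1³/12 = 8.065×10^6 mm⁴ (b = 91.1 mm is the smaller dimension).
Effective length L_e = KL = 2×4.34 m = 8680 mm.
Euler critical load P_cr = π²EI/L_e² = π²×118000×8.065×10^6/8680² = 124700 N.
P_allow = P_cr/n = 124700/2.37 = 52600 N.

P_allow = 52.6 kN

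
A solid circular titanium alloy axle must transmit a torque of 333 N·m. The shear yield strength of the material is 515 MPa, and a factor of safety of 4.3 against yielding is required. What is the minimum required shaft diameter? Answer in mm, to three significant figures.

d = 24.2 mm

Allowable shear stress τ_allow = 515/4.3 = 119.8 MPa.
For a solid shaft τ = 16T/(πd³), so d³ = 16T/(π τ_allow) = 16×333000/(π×119.8) = 14160 mm³.
d = (14160)^(1/3) = 24.19 mm.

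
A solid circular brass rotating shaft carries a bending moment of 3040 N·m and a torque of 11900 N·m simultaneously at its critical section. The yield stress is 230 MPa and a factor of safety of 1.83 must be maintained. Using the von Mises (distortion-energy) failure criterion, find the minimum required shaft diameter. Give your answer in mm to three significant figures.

σ_allow = σ_y/n = 230/1.83 = 125.7 MPa.
For a solid shaft σ_b = 32M/(πd³) and τ = 16T/(πd³), so the von Mises stress is σ' = (16/πd³)·√(4M²+3T²).
√(4M²+3T²) = √(4×(3.040×10^6)² + 3×(1.190×10^7)²) = 2.149×10^7 N·mm.
d³ = 16×2.149×10^7/(π×125.7) = 870800 mm³.
d = 95.49 mm.

d = 95.5 mm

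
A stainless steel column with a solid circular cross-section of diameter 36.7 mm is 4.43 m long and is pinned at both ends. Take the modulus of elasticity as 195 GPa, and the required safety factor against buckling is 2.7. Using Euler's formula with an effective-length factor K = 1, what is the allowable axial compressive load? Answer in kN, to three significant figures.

P_allow = 3.23 kN

I = πd⁴/64 = π×36.7⁴/64 = 89050 mm⁴.
Effective length L_e = KL = 1×4.43 m = 4430 mm.
Euler critical load P_cr = π²EI/L_e² = π²×195000×89050/4430² = 8733 N.
P_allow = P_cr/n = 8733/2.7 = 3234 N.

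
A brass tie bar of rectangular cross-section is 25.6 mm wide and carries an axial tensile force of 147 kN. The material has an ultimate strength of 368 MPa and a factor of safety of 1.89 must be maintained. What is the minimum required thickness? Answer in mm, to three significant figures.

t = 29.5 mm

σ_allow = 368/1.89 = 194.7 MPa.
Required area A = F/σ_allow = 147000/194.7 = 755.0 mm².
t = A/w = 755.0/25.6 = 29.49 mm.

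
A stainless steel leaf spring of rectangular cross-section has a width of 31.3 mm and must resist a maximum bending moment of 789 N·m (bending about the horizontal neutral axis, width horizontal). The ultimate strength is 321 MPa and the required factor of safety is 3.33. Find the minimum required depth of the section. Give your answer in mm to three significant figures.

σ_allow = 321/3.33 = 96.40 MPa.
For a rectangular section σ = 6M/(bh²), so h² = 6M/(b σ_allow) = 6×789000/(31.3×96.40) = 1569 mm².
h = 39.61 mm.

h = 39.6 mm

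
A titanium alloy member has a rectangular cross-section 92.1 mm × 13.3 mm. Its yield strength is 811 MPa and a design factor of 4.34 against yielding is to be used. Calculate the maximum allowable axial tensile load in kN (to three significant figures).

σ_allow = 811/4.34 = 186.9 MPa.
A = 92.1×13.3 = 1225 mm².
F_allow = σ_allow × A = 186.9×1225 = 228900 N.

F_allow = 229 kN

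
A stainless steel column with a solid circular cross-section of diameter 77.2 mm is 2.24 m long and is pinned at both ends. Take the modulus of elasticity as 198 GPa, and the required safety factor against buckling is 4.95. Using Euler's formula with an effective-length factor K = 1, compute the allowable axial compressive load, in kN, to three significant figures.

P_allow = 137 kN

I = πd⁴/64 = π×77.2⁴/64 = 1.744×10^6 mm⁴.
Effective length L_e = KL = 1×2.24 m = 2240 mm.
Euler critical load P_cr = π²EI/L_e² = π²×198000×1.744×10^6/2240² = 679100 N.
P_allow = P_cr/n = 679100/4.95 = 137200 N.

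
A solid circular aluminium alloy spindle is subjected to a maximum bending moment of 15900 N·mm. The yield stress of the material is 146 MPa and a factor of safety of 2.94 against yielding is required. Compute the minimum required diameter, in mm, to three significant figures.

d = 14.8 mm

σ_allow = 146/2.94 = 49.66 MPa.
For a solid circular section σ = 32M/(πd³), so d³ = 32M/(π σ_allow) = 32×15900/(π×49.66) = 3261 mm³.
d = 14.83 mm.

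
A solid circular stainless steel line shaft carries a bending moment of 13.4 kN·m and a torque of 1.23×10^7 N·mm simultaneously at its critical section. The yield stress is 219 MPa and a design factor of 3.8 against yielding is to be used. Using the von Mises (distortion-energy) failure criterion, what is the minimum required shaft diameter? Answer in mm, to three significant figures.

d = 145 mm

σ_allow = σ_y/n = 219/3.8 = 57.63 MPa.
For a solid shaft σ_b = 32M/(πd³) and τ = 16T/(πd³), so the von Mises stress is σ' = (16/πd³)·√(4M²+3T²).
√(4M²+3T²) = √(4×(1.340×10^7)² + 3×(1.230×10^7)²) = 3.424×10^7 N·mm.
d³ = 16×3.424×10^7/(π×57.63) = 3.025×10^6 mm³.
d = 144.6 mm.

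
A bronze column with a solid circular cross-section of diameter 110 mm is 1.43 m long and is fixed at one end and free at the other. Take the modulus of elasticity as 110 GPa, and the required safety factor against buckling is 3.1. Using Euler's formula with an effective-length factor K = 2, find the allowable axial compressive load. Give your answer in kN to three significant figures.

P_allow = 308 kN

I = πd⁴/64 = π×110⁴/64 = 7.187×10^6 mm⁴.
Effective length L_e = KL = 2×1.43 m = 2860 mm.
Euler critical load P_cr = π²EI/L_e² = π²×110000×7.187×10^6/2860² = 953900 N.
P_allow = P_cr/n = 953900/3.1 = 307700 N.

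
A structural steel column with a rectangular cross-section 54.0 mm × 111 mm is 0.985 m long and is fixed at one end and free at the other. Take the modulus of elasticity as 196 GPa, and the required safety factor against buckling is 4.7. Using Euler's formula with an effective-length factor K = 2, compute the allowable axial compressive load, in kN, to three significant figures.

Buckling occurs about the weak axis: I_min = h·b³/12 = 111×54.0³/12 = 1.457×10^6 mm⁴ (b = 54.0 mm is the smaller dimension).
Effective length L_e = KL = 2×0.985 m = 1970 mm.
Euler critical load P_cr = π²EI/L_e² = π²×196000×1.457×10^6/1970² = 726000 N.
P_allow = P_cr/n = 726000/4.7 = 154500 N.

P_allow = 154 kN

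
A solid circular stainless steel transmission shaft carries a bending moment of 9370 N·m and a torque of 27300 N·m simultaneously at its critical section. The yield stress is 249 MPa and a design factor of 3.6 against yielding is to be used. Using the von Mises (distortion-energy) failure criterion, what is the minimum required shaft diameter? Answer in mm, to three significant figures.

σ_allow = σ_y/n = 249/3.6 = 69.17 MPa.
For a solid shaft σ_b = 32M/(πd³) and τ = 16T/(πd³), so the von Mises stress is σ' = (16/πd³)·√(4M²+3T²).
√(4M²+3T²) = √(4×(9.370×10^6)² + 3×(2.730×10^7)²) = 5.086×10^7 N·mm.
d³ = 16×5.086×10^7/(π×69.17) = 3.745×10^6 mm³.
d = 155.3 mm.

d = 155 mm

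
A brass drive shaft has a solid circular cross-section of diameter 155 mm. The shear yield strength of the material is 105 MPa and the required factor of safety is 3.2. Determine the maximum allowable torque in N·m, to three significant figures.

T_allow = 24000 N·m

τ_allow = 105/3.2 = 32.81 MPa.
For a solid shaft T_allow = τ_allow·πd³/16; πd³/16 = π×155³/16 = 731200 mm³.
T_allow = 32.81×731200 = 2.399×10^7 N·mm = 23990 N·m.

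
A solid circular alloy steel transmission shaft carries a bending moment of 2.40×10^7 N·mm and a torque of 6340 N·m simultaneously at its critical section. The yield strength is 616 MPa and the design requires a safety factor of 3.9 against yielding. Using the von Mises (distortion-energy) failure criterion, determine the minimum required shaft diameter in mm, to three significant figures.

d = 117 mm

σ_allow = σ_y/n = 616/3.9 = 157.9 MPa.
For a solid shaft σ_b = 32M/(πd³) and τ = 16T/(πd³), so the von Mises stress is σ' = (16/πd³)·√(4M²+3T²).
√(4M²+3T²) = √(4×(2.400×10^7)² + 3×(6.340×10^6)²) = 4.924×10^7 N·mm.
d³ = 16×4.924×10^7/(π×157.9) = 1.588×10^6 mm³.
d = 116.7 mm.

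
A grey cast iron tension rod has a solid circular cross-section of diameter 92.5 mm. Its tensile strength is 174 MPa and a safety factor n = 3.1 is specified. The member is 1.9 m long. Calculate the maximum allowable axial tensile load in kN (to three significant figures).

F_allow = 377 kN

σ_allow = 174/3.1 = 56.13 MPa.
A = πd²/4 = π×92.5²/4 = 6720 mm².
F_allow = σ_allow × A = 56.13×6720 = 377200 N.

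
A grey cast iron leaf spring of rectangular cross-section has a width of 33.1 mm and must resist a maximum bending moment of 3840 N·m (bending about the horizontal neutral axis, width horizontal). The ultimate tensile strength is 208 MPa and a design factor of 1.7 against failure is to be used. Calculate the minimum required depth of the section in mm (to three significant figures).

σ_allow = 208/1.7 = 122.4 MPa.
For a rectangular section σ = 6M/(bh²), so h² = 6M/(b σ_allow) = 6×3840000/(33.1×122.4) = 5689 mm².
h = 75.43 mm.

h = 75.4 mm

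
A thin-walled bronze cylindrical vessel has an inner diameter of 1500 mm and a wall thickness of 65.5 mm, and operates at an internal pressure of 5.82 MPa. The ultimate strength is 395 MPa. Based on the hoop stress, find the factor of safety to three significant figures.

σ_h = pD/(2t) = 5.82×1500/(2×65.5) = 66.64 MPa.
n = 395/66.64 = 5.927.

n = 5.93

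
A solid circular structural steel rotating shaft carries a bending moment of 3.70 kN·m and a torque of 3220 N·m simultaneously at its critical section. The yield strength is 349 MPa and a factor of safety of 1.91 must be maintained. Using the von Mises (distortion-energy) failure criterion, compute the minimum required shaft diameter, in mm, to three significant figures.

σ_allow = σ_y/n = 349/1.91 = 182.7 MPa.
For a solid shaft σ_b = 32M/(πd³) and τ = 16T/(πd³), so the von Mises stress is σ' = (16/πd³)·√(4M²+3T²).
√(4M²+3T²) = √(4×(3.700×10^6)² + 3×(3.220×10^6)²) = 9.266×10^6 N·mm.
d³ = 16×9.266×10^6/(π×182.7) = 258300 mm³.
d = 63.68 mm.

d = 63.7 mm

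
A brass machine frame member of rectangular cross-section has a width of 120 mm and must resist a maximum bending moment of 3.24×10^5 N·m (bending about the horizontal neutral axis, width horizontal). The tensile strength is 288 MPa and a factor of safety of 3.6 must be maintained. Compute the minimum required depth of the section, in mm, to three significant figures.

σ_allow = 288/3.6 = 80.00 MPa.
For a rectangular section σ = 6M/(bh²), so h² = 6M/(b σ_allow) = 6×3.2400×10^8/(120×80.00) = 202500 mm².
h = 450.0 mm.

h = 450 mm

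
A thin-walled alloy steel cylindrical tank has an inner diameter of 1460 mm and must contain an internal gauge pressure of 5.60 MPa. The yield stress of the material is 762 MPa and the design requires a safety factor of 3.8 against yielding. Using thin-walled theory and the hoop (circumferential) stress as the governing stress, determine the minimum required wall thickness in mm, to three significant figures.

t = 20.4 mm

σ_allow = 762/3.8 = 200.5 MPa.
Hoop stress σ_h = pD/(2t), so t = pD/(2σ_allow) = 5.60×1460/(2×200.5) = 20.39 mm.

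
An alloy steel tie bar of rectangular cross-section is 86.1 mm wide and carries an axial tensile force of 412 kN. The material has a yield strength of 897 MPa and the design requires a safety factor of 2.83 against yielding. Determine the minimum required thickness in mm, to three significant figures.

t = 15.1 mm

σ_allow = 897/2.83 = 317.0 MPa.
Required area A = F/σ_allow = 412000/317.0 = 1300 mm².
t = A/w = 1300/86.1 = 15.10 mm.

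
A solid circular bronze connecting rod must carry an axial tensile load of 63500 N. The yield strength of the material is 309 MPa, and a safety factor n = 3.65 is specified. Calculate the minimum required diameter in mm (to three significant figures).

d = 30.9 mm

Allowable stress σ_allow = 309/3.65 = 84.66 MPa.
Required area A = F/σ_allow = 63500/84.66 = 750.1 mm².
A = πd²/4 → d = √(4A/π) = 30.90 mm.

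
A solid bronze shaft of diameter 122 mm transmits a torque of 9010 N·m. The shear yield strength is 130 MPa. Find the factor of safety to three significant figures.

τ = 16T/(πd³) = 16×9010000/(π×122³) = 25.27 MPa.
n = τ_limit/τ = 130/25.27 = 5.144.

n = 5.14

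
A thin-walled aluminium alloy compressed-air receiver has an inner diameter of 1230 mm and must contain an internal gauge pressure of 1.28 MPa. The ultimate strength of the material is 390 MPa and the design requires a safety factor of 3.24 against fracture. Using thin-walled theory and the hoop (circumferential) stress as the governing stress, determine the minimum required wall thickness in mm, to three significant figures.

σ_allow = 390/3.24 = 120.4 MPa.
Hoop stress σ_h = pD/(2t), so t = pD/(2σ_allow) = 1.28×1230/(2×120.4) = 6.540 mm.

t = 6.54 mm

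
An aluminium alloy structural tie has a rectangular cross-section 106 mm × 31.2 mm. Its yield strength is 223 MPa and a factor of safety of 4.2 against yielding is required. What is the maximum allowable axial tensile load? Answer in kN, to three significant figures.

F_allow = 176 kN

σ_allow = 223/4.2 = 53.10 MPa.
A = 106×31.2 = 3307 mm².
F_allow = σ_allow × A = 53.10×3307 = 175600 N.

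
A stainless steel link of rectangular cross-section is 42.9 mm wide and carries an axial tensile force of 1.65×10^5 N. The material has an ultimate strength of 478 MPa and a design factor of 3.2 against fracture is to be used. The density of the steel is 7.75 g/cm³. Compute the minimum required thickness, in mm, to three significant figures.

σ_allow = 478/3.2 = 149.4 MPa.
Required area A = F/σ_allow = 165000/149.4 = 1105 mm².
t = A/w = 1105/42.9 = 25.75 mm.

t = 25.7 mm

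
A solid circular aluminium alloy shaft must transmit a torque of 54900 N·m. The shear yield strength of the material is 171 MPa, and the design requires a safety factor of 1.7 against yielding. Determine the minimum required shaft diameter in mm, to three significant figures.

d = 141 mm

Allowable shear stress τ_allow = 171/1.7 = 100.6 MPa.
For a solid shaft τ = 16T/(πd³), so d³ = 16T/(π τ_allow) = 16×5.4900×10^7/(π×100.6) = 2.780×10^6 mm³.
d = (2.780×10^6)^(1/3) = 140.6 mm.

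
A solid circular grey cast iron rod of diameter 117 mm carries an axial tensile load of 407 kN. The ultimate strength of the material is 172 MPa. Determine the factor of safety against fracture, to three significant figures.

A = πd²/4 = 10750 mm².
σ = F/A = 407000/10750 = 37.86 MPa.
n = 172/37.86 = 4.544.

n = 4.54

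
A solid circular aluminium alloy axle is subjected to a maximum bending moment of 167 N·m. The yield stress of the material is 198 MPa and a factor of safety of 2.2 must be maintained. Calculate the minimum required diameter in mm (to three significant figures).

σ_allow = 198/2.2 = 90.00 MPa.
For a solid circular section σ = 32M/(πd³), so d³ = 32M/(π σ_allow) = 32×167000/(π×90.00) = 18900 mm³.
d = 26.64 mm.

d = 26.6 mm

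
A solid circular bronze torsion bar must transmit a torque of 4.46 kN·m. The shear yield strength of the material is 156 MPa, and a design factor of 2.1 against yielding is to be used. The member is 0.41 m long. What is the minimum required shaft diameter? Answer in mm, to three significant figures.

Allowable shear stress τ_allow = 156/2.1 = 74.29 MPa.
For a solid shaft τ = 16T/(πd³), so d³ = 16T/(π τ_allow) = 16×4460000/(π×74.29) = 305800 mm³.
d = (305800)^(1/3) = 67.37 mm.

d = 67.4 mm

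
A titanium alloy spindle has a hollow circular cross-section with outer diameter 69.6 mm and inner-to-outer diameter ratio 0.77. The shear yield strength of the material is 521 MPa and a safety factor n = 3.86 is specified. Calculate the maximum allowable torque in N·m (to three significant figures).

T_allow = 5790 N·m

τ_allow = 521/3.86 = 135.0 MPa.
For a hollow shaft T_allow = τ_allow·πd_o³(1−k⁴)/16 with 1−k⁴ = 0.6485, so πd_o³(1−k⁴)/16 = 42930 mm³.
T_allow = 135.0×42930 = 5.794×10^6 N·mm = 5794 N·m.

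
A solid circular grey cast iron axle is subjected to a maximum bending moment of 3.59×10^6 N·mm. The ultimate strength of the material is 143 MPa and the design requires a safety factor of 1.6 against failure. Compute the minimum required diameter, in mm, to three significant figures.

d = 74.2 mm

σ_allow = 143/1.6 = 89.38 MPa.
For a solid circular section σ = 32M/(πd³), so d³ = 32M/(π σ_allow) = 32×3590000/(π×89.38) = 409100 mm³.
d = 74.24 mm.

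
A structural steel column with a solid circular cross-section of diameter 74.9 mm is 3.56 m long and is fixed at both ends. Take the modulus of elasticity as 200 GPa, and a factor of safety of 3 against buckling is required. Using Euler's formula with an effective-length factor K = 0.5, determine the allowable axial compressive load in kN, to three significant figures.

I = πd⁴/64 = π×74.9⁴/64 = 1.545×10^6 mm⁴.
Effective length L_e = KL = 0.5×3.56 m = 1780 mm.
Euler critical load P_cr = π²EI/L_e² = π²×200000×1.545×10^6/1780² = 962500 N.
P_allow = P_cr/n = 962500/3 = 320800 N.

P_allow = 321 kN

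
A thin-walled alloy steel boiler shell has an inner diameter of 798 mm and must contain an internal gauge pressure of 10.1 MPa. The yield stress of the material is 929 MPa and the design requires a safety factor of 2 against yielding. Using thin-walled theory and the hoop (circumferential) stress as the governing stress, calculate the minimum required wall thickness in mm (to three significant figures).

σ_allow = 929/2 = 464.5 MPa.
Hoop stress σ_h = pD/(2t), so t = pD/(2σ_allow) = 10.1×798/(2×464.5) = 8.676 mm.

t = 8.68 mm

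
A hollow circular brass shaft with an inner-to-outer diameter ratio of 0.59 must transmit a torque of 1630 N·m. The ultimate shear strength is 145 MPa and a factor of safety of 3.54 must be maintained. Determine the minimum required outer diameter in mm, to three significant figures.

τ_allow = 145/3.54 = 40.96 MPa.
For a hollow shaft τ = 16T/[πd_o³(1−k⁴)] with k = 0.59, so 1−k⁴ = 0.8788.
d_o³ = 16T/[π τ_allow (1−k⁴)] = 16×1630000/(π×40.96×0.8788) = 230600 mm³.
d_o = 61.32 mm.

d_o = 61.3 mm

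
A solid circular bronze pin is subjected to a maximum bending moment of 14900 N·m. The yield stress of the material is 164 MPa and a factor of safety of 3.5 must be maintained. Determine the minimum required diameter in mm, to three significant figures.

d = 148 mm

σ_allow = 164/3.5 = 46.86 MPa.
For a solid circular section σ = 32M/(πd³), so d³ = 32M/(π σ_allow) = 32×1.4900×10^7/(π×46.86) = 3.239×10^6 mm³.
d = 148.0 mm.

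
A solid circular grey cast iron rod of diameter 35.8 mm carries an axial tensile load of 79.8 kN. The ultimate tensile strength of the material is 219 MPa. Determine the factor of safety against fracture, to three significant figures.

n = 2.76

A = πd²/4 = 1007 mm².
σ = F/A = 79800/1007 = 79.28 MPa.
n = 219/79.28 = 2.762.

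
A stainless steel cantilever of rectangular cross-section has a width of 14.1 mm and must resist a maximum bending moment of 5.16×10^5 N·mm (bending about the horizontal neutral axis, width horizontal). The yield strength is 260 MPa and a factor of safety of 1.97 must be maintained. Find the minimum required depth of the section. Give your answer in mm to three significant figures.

h = 40.8 mm

σ_allow = 260/1.97 = 132.0 MPa.
For a rectangular section σ = 6M/(bh²), so h² = 6M/(b σ_allow) = 6×516000/(14.1×132.0) = 1664 mm².
h = 40.79 mm.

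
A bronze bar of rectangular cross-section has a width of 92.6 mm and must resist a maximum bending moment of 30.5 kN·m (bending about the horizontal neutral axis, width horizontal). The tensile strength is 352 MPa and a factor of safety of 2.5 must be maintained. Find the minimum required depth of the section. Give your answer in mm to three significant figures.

h = 118 mm

σ_allow = 352/2.5 = 140.8 MPa.
For a rectangular section σ = 6M/(bh²), so h² = 6M/(b σ_allow) = 6×3.0500×10^7/(92.6×140.8) = 14040 mm².
h = 118.5 mm.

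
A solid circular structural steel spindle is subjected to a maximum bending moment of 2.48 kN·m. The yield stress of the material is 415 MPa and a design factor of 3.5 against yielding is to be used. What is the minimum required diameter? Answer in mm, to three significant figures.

d = 59.7 mm

σ_allow = 415/3.5 = 118.6 MPa.
For a solid circular section σ = 32M/(πd³), so d³ = 32M/(π σ_allow) = 32×2480000/(π×118.6) = 213000 mm³.
d = 59.73 mm.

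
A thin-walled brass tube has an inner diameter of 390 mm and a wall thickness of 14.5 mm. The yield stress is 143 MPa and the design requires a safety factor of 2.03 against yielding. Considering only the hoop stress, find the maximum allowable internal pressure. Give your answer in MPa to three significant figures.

p_allow = 5.24 MPa

σ_allow = 143/2.03 = 70.44 MPa.
σ_h = pD/(2t) → p_allow = 2σ_allow t/D = 2×70.44×14.5/390 = 5.238 MPa.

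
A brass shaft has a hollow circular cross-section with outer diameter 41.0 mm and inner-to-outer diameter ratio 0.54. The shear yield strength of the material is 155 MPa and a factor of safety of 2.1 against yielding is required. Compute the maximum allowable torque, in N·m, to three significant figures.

τ_allow = 155/2.1 = 73.81 MPa.
For a hollow shaft T_allow = τ_allow·πd_o³(1−k⁴)/16 with 1−k⁴ = 0.9150, so πd_o³(1−k⁴)/16 = 12380 mm³.
T_allow = 73.81×12380 = 913900 N·mm = 913.9 N·m.

T_allow = 914 N·m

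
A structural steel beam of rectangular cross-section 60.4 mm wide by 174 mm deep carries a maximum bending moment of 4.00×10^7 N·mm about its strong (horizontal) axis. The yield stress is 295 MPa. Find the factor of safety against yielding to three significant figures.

n = 2.25

Section modulus S = bh²/6 = 60.4×174²/6 = 304800 mm³.
σ = M/S = 4.0000×10^7/304800 = 131.2 MPa.
n = 295/131.2 = 2.248.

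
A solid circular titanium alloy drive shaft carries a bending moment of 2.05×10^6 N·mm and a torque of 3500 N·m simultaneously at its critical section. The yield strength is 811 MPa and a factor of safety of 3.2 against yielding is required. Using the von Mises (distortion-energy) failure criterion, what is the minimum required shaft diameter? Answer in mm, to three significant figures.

d = 52.8 mm

σ_allow = σ_y/n = 811/3.2 = 253.4 MPa.
For a solid shaft σ_b = 32M/(πd³) and τ = 16T/(πd³), so the von Mises stress is σ' = (16/πd³)·√(4M²+3T²).
√(4M²+3T²) = √(4×(2.050×10^6)² + 3×(3.500×10^6)²) = 7.318×10^6 N·mm.
d³ = 16×7.318×10^6/(π×253.4) = 147100 mm³.
d = 52.78 mm.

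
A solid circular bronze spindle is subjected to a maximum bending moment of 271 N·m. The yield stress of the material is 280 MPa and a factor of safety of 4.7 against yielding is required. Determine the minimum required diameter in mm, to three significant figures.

σ_allow = 280/4.7 = 59.57 MPa.
For a solid circular section σ = 32M/(πd³), so d³ = 32M/(π σ_allow) = 32×271000/(π×59.57) = 46340 mm³.
d = 35.92 mm.

d = 35.9 mm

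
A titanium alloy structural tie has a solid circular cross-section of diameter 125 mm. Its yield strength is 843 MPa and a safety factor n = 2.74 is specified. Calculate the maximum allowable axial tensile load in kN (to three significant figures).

σ_allow = 843/2.74 = 307.7 MPa.
A = πd²/4 = π×125²/4 = 12270 mm².
F_allow = σ_allow × A = 307.7×12270 = 3.776×10^6 N.

F_allow = 3780 kN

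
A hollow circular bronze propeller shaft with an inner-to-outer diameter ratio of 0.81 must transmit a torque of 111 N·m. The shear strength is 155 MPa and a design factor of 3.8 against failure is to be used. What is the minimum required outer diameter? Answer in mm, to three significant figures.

d_o = 29.0 mm

τ_allow = 155/3.8 = 40.79 MPa.
For a hollow shaft τ = 16T/[πd_o³(1−k⁴)] with k = 0.81, so 1−k⁴ = 0.5695.
d_o³ = 16T/[π τ_allow (1−k⁴)] = 16×111000/(π×40.79×0.5695) = 24330 mm³.
d_o = 28.98 mm.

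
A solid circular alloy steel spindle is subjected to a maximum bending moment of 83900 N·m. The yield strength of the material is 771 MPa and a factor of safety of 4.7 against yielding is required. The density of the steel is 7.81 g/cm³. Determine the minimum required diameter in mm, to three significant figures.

σ_allow = 771/4.7 = 164.0 MPa.
For a solid circular section σ = 32M/(πd³), so d³ = 32M/(π σ_allow) = 32×8.3900×10^7/(π×164.0) = 5.210×10^6 mm³.
d = 173.4 mm.

d = 173 mm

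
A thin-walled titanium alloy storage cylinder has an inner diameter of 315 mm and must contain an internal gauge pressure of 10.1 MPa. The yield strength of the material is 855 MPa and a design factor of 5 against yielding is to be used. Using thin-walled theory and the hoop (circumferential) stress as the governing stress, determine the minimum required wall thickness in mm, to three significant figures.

t = 9.30 mm

σ_allow = 855/5 = 171.0 MPa.
Hoop stress σ_h = pD/(2t), so t = pD/(2σ_allow) = 10.1×315/(2×171.0) = 9.303 mm.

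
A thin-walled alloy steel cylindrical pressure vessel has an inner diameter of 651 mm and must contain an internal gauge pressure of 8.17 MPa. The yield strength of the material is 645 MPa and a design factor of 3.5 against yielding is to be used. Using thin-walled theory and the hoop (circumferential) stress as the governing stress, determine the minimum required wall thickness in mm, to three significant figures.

σ_allow = 645/3.5 = 184.3 MPa.
Hoop stress σ_h = pD/(2t), so t = pD/(2σ_allow) = 8.17×651/(2×184.3) = 14.43 mm.

t = 14.4 mm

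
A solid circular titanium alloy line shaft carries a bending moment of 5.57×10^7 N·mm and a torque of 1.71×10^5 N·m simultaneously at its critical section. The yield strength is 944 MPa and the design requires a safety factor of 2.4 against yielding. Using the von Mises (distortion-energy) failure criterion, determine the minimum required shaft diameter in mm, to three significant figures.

d = 160 mm

σ_allow = σ_y/n = 944/2.4 = 393.3 MPa.
For a solid shaft σ_b = 32M/(πd³) and τ = 16T/(πd³), so the von Mises stress is σ' = (16/πd³)·√(4M²+3T²).
√(4M²+3T²) = √(4×(5.570×10^7)² + 3×(1.710×10^8)²) = 3.164×10^8 N·mm.
d³ = 16×3.164×10^8/(π×393.3) = 4.097×10^6 mm³.
d = 160.0 mm.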